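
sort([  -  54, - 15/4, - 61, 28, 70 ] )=[ - 61,-54, - 15/4, 28, 70 ] 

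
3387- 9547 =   -  6160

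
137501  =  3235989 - 3098488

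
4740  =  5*948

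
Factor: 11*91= 7^1 * 11^1*13^1 = 1001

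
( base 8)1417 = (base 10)783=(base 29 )R0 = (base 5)11113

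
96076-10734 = 85342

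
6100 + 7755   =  13855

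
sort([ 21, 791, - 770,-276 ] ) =[-770, - 276, 21, 791] 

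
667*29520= 19689840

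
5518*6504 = 35889072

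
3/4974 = 1/1658=0.00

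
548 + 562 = 1110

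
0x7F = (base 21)61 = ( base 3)11201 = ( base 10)127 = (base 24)57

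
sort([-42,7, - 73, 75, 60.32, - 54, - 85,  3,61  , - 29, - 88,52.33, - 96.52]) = [ - 96.52,- 88, -85, - 73, - 54, - 42, - 29,3, 7,52.33, 60.32,61,75]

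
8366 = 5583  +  2783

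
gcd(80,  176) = 16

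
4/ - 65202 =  - 2/32601 = -  0.00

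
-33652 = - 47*716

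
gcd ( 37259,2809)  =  53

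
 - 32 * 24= - 768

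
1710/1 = 1710   =  1710.00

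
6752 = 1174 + 5578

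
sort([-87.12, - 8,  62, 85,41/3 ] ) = [ - 87.12, - 8,41/3, 62,  85 ] 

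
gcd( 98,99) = 1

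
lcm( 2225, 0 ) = 0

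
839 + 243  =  1082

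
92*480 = 44160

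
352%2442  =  352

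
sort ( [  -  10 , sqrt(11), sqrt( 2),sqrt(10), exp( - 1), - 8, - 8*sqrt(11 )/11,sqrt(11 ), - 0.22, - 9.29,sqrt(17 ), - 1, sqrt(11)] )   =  [ -10, - 9.29 ,-8,  -  8*sqrt(11)/11 , - 1, - 0.22,exp( - 1) , sqrt( 2),sqrt( 10), sqrt( 11) , sqrt(11),sqrt(11) , sqrt (17)]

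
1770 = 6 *295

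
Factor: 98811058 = 2^1*19^1*2600291^1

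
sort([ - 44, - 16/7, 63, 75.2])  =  [ - 44,-16/7, 63, 75.2]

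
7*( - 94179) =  - 659253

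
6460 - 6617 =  - 157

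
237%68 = 33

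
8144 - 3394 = 4750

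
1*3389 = 3389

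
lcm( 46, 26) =598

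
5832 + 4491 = 10323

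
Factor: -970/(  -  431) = 2^1*5^1*97^1*431^(-1)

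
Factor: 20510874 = 2^1 * 3^3*17^1*22343^1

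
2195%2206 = 2195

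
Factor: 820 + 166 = 2^1*17^1 * 29^1 = 986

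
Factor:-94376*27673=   -  2^3*47^1*251^1*27673^1 = - 2611667048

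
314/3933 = 314/3933 = 0.08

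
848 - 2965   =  -2117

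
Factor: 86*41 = 2^1*41^1 * 43^1 = 3526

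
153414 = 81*1894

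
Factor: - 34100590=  - 2^1*5^1* 71^1*48029^1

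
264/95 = 264/95  =  2.78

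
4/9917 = 4/9917 = 0.00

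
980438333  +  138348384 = 1118786717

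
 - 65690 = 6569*( - 10 ) 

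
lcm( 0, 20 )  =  0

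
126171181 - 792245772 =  - 666074591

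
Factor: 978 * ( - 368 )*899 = - 323553696 = - 2^5*3^1*23^1*29^1*31^1*163^1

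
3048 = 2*1524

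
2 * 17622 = 35244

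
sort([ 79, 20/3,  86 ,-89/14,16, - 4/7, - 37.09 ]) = [ - 37.09 ,-89/14, - 4/7, 20/3,16 , 79,86] 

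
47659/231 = 206 + 73/231 = 206.32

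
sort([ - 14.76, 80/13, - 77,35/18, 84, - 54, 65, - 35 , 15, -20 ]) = [ - 77, - 54,-35,  -  20, - 14.76, 35/18, 80/13, 15,65,84 ]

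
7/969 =7/969 = 0.01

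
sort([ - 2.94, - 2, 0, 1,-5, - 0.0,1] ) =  [ - 5,-2.94, - 2,0,-0.0, 1, 1]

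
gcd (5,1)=1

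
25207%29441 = 25207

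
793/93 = 8 + 49/93=8.53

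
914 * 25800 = 23581200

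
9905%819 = 77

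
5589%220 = 89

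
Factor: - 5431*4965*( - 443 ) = 11945457345 = 3^1 * 5^1*331^1*443^1*5431^1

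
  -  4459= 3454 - 7913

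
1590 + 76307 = 77897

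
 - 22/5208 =  -  11/2604 = -  0.00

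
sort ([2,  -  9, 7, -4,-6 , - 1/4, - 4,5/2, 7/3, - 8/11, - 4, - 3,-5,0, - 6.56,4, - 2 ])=[ - 9,-6.56, - 6, - 5,-4  , - 4, - 4 ,-3, - 2, - 8/11, - 1/4,0,2, 7/3,5/2,4, 7]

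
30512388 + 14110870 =44623258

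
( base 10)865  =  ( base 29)10o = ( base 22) 1H7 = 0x361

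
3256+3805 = 7061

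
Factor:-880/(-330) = 2^3*3^( - 1 ) = 8/3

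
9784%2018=1712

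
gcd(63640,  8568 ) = 8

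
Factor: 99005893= 7^1 * 14143699^1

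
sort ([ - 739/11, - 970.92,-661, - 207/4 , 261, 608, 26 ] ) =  [ - 970.92, - 661, -739/11,-207/4, 26, 261 , 608 ] 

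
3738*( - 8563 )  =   - 32008494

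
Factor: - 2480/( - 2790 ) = 8/9 = 2^3*3^( - 2)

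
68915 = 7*9845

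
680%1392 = 680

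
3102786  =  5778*537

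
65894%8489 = 6471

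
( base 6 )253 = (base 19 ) 5a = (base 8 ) 151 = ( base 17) 63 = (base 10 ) 105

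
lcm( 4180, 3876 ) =213180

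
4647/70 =66 +27/70 = 66.39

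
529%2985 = 529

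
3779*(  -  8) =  - 30232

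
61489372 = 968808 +60520564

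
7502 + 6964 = 14466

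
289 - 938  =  - 649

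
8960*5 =44800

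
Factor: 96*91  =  8736 =2^5*3^1*7^1*13^1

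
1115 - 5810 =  - 4695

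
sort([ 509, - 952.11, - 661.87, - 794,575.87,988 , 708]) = [  -  952.11,-794 ,  -  661.87,509, 575.87,708,988 ]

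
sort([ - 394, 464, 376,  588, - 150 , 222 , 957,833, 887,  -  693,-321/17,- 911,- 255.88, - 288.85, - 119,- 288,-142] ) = [ - 911,-693,  -  394, - 288.85, - 288, - 255.88,-150, - 142,-119,- 321/17,222, 376, 464, 588, 833,887, 957]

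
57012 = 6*9502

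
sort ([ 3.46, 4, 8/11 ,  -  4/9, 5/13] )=[- 4/9, 5/13, 8/11,3.46,4] 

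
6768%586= 322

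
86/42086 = 43/21043 = 0.00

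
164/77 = 2 + 10/77 = 2.13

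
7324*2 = 14648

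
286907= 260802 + 26105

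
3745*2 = 7490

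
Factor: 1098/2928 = 2^( - 3)*3^1 = 3/8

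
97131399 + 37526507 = 134657906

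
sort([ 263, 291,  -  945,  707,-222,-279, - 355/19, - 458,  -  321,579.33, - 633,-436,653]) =[ - 945,-633, - 458, - 436, - 321, - 279,  -  222, - 355/19, 263, 291, 579.33, 653, 707 ] 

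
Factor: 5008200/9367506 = 2^2*3^( - 1) * 5^2*17^1 * 73^( - 1)*491^1 * 7129^( - 1) = 834700/1561251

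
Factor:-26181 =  - 3^2 * 2909^1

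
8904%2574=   1182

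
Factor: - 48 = -2^4*3^1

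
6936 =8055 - 1119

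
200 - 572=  - 372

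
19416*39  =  757224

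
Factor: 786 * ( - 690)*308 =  - 167040720 = -  2^4*3^2*5^1*7^1*11^1*23^1*131^1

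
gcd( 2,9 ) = 1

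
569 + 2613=3182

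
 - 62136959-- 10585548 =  -51551411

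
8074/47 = 8074/47 = 171.79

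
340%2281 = 340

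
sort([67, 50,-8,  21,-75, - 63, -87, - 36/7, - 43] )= [ - 87, - 75, - 63, - 43 , - 8 , - 36/7, 21, 50,  67 ]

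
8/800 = 1/100 = 0.01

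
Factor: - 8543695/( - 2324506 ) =2^( - 1)*5^1*23^1 * 74293^1*1162253^( - 1)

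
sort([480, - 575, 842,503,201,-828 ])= [ - 828  , - 575,201, 480,503 , 842 ] 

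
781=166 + 615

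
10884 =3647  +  7237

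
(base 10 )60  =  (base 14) 44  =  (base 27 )26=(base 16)3C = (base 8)74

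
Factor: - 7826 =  - 2^1*7^1*  13^1*43^1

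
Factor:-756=-2^2* 3^3*7^1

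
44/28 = 11/7  =  1.57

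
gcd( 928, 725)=29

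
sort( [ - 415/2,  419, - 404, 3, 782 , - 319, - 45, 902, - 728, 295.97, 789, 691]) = [ - 728, - 404 , - 319 , -415/2,-45,  3, 295.97, 419,  691, 782,789 , 902]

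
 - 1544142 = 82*( - 18831 )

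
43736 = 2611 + 41125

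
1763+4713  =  6476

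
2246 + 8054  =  10300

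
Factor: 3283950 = 2^1* 3^1 * 5^2*21893^1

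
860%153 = 95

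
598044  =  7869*76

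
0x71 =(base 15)78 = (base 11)A3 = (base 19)5i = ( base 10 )113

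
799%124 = 55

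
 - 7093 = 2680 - 9773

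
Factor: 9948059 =11^1 *904369^1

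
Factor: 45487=13^1 * 3499^1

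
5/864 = 5/864 = 0.01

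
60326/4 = 30163/2 = 15081.50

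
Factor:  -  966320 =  - 2^4*5^1*47^1 * 257^1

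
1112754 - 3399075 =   -  2286321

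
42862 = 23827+19035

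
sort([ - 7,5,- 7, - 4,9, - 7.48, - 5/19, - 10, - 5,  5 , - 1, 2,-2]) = [ - 10, - 7.48, - 7, -7, - 5, - 4, - 2, - 1 , - 5/19, 2 , 5,5,9 ]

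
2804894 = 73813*38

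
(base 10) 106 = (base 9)127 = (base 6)254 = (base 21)51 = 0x6A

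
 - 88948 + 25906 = -63042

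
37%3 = 1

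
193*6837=1319541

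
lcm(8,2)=8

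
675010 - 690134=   -15124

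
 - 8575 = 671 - 9246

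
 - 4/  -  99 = 4/99 = 0.04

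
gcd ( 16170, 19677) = 21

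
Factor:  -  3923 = -3923^1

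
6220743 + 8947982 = 15168725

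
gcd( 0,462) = 462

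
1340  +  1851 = 3191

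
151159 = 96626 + 54533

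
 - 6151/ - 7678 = 6151/7678 = 0.80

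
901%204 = 85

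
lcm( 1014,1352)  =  4056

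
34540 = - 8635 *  (-4 ) 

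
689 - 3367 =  - 2678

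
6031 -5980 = 51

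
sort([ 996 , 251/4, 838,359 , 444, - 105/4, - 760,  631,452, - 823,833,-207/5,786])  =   [ - 823, - 760, - 207/5, - 105/4,  251/4, 359, 444,452,631,786,833,838,996 ]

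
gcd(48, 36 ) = 12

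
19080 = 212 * 90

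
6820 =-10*( - 682)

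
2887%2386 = 501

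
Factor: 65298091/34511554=2^( - 1 )*7^( - 1 )*11^( - 1 )*224101^( - 1)*65298091^1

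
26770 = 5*5354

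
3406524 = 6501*524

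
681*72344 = 49266264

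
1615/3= 1615/3=538.33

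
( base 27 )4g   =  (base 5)444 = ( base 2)1111100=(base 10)124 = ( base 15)84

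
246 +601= 847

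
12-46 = -34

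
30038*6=180228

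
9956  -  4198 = 5758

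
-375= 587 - 962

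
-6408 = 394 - 6802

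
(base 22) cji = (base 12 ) 3744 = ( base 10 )6244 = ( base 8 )14144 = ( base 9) 8507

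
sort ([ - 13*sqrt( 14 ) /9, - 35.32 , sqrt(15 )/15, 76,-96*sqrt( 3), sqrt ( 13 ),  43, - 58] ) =[ - 96*sqrt( 3), - 58 ,-35.32 , - 13*sqrt( 14)/9,  sqrt( 15)/15,sqrt( 13), 43 , 76 ] 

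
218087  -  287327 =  - 69240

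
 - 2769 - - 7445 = 4676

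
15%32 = 15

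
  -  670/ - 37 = 18 + 4/37 = 18.11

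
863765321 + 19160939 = 882926260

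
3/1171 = 3/1171 = 0.00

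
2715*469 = 1273335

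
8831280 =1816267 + 7015013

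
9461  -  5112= 4349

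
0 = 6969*0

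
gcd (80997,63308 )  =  931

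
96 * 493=47328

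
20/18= 10/9= 1.11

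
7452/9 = 828 = 828.00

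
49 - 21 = 28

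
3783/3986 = 3783/3986=0.95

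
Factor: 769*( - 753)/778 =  - 2^( -1) * 3^1*251^1*389^( - 1)*769^1 = - 579057/778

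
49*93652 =4588948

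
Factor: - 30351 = - 3^1*67^1*151^1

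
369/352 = 1 + 17/352=   1.05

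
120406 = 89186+31220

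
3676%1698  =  280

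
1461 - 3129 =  - 1668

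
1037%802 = 235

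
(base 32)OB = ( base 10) 779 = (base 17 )2be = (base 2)1100001011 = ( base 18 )275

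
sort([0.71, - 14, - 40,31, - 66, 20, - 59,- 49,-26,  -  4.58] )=[ - 66, -59,-49, - 40, - 26,-14, - 4.58,  0.71,20,31 ] 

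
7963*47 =374261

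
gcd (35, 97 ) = 1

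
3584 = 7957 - 4373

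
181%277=181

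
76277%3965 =942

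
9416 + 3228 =12644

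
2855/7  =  407 + 6/7= 407.86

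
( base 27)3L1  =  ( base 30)31p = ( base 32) 2m3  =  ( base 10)2755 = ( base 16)AC3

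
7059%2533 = 1993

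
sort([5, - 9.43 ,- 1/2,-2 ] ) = [ - 9.43,- 2, - 1/2, 5 ] 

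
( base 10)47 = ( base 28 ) 1J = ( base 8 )57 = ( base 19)29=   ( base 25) 1M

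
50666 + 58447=109113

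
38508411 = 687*56053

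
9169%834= 829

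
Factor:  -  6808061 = -13^1 * 19^1*43^1* 641^1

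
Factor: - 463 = -463^1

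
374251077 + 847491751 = 1221742828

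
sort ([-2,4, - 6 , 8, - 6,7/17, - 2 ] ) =[  -  6,-6,-2, - 2,7/17, 4, 8 ]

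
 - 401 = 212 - 613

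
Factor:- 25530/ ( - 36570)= 37^1*53^ (  -  1) = 37/53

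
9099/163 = 55 + 134/163= 55.82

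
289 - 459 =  - 170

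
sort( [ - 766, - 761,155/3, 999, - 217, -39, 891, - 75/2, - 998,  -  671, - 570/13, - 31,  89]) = [ - 998, - 766, - 761, - 671, - 217, - 570/13, - 39, - 75/2, - 31,155/3,89 , 891,999] 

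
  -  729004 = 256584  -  985588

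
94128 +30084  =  124212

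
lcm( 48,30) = 240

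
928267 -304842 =623425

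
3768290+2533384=6301674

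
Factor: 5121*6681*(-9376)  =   - 320784847776 = - 2^5*3^3 * 17^1*131^1*293^1*569^1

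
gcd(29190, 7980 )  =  210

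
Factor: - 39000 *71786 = - 2^4*3^1*5^3*11^1*13^2*251^1 = - 2799654000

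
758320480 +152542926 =910863406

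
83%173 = 83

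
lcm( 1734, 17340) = 17340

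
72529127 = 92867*781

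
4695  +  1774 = 6469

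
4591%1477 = 160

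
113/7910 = 1/70 = 0.01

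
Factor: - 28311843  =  -3^1*7^1*19^1*70957^1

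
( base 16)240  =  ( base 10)576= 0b1001000000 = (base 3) 210100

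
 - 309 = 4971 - 5280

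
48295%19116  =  10063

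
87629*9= 788661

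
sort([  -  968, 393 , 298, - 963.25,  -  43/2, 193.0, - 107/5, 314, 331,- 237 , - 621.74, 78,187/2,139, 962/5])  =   [ - 968, - 963.25  , -621.74, - 237 , - 43/2, - 107/5,78,  187/2,139, 962/5, 193.0,298, 314, 331, 393 ] 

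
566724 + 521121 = 1087845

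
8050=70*115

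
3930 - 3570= 360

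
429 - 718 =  - 289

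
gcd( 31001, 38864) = 1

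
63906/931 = 68 + 598/931 = 68.64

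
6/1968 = 1/328=0.00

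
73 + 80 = 153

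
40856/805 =50+606/805 = 50.75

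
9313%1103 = 489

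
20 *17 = 340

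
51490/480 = 107+13/48 = 107.27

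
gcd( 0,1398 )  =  1398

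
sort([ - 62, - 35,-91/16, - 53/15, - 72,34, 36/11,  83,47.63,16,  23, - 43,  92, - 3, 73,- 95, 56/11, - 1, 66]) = [ - 95, - 72, - 62, - 43, - 35,-91/16  , - 53/15, - 3,  -  1,36/11,  56/11, 16,23,  34 , 47.63, 66, 73,83,  92]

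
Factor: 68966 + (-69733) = - 13^1*59^1= - 767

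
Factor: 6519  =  3^1*41^1*53^1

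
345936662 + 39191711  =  385128373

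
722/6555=38/345 = 0.11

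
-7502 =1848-9350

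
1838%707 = 424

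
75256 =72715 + 2541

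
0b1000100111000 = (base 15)148d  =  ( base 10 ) 4408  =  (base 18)DAG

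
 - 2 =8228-8230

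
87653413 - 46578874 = 41074539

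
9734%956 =174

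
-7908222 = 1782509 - 9690731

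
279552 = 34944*8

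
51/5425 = 51/5425 = 0.01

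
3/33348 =1/11116 = 0.00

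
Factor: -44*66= - 2^3 * 3^1 * 11^2 = - 2904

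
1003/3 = 1003/3 = 334.33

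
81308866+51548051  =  132856917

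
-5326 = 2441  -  7767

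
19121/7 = 2731 + 4/7 = 2731.57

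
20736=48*432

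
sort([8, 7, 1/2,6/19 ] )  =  [6/19 , 1/2,7, 8 ]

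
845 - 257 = 588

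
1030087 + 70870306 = 71900393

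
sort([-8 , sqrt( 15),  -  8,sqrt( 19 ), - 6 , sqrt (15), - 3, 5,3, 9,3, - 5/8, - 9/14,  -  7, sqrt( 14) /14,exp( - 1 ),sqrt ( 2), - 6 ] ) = [ - 8, - 8, - 7, - 6, - 6, -3, - 9/14,-5/8, sqrt( 14)/14,exp( - 1 ), sqrt( 2),3 , 3,sqrt ( 15), sqrt( 15), sqrt(19 ) , 5, 9 ] 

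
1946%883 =180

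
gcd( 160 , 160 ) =160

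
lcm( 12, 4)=12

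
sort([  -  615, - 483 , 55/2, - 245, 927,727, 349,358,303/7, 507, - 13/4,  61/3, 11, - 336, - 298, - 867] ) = [ -867,-615, - 483, - 336 , - 298,-245, - 13/4, 11, 61/3, 55/2,303/7, 349, 358, 507, 727,927] 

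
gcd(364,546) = 182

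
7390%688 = 510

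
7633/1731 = 4 + 709/1731 = 4.41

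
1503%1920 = 1503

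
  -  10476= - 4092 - 6384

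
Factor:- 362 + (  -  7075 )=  - 7437 = - 3^1*37^1*67^1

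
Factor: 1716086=2^1*858043^1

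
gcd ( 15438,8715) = 249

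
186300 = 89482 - - 96818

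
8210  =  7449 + 761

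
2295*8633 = 19812735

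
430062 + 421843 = 851905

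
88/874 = 44/437 = 0.10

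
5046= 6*841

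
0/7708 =0 =0.00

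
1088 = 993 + 95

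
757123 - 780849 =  - 23726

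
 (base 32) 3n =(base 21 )5E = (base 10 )119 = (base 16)77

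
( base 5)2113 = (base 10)283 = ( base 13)18a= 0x11b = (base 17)GB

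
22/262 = 11/131 = 0.08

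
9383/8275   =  9383/8275= 1.13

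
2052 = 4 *513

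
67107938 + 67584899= 134692837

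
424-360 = 64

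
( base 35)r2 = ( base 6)4215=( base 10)947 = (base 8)1663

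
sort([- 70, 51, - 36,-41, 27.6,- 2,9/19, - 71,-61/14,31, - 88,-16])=[ - 88, - 71, - 70 , - 41  ,-36, - 16, - 61/14  , - 2, 9/19,27.6, 31, 51]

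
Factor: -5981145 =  - 3^1*5^1*181^1*2203^1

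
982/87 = 11 + 25/87 = 11.29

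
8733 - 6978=1755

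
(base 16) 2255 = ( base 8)21125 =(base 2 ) 10001001010101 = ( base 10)8789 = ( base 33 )82B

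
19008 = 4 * 4752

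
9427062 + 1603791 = 11030853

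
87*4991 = 434217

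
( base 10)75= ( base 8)113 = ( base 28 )2j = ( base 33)29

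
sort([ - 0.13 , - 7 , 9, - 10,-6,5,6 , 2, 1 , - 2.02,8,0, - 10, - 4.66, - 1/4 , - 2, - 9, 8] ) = [  -  10, - 10, - 9 , - 7 , - 6, - 4.66, - 2.02, - 2, - 1/4, - 0.13 , 0, 1,2,5,6,8,8 , 9 ]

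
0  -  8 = -8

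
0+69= 69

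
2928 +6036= 8964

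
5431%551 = 472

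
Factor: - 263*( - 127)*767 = 25618567 = 13^1*59^1*127^1*263^1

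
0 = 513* 0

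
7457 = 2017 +5440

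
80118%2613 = 1728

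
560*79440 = 44486400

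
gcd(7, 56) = 7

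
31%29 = 2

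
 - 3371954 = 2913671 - 6285625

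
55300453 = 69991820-14691367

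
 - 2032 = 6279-8311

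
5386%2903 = 2483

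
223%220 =3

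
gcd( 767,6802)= 1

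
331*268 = 88708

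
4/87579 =4/87579 =0.00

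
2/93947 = 2/93947  =  0.00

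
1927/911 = 1927/911 = 2.12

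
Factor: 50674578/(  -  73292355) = -16891526/24430785 = -2^1*  3^( - 1) *5^( - 1) *17^ ( - 1 ) * 149^( - 1 )*643^(- 1 )*1399^1*6037^1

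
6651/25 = 6651/25 = 266.04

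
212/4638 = 106/2319= 0.05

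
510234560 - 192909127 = 317325433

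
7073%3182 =709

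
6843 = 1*6843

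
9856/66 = 149  +  1/3  =  149.33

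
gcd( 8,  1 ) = 1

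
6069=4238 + 1831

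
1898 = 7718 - 5820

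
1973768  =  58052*34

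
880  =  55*16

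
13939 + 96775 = 110714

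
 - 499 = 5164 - 5663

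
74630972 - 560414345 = - 485783373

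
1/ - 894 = -1/894 = - 0.00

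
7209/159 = 2403/53 = 45.34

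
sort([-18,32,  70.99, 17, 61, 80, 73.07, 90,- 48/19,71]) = [ - 18,-48/19, 17,32, 61,  70.99,71, 73.07, 80,90] 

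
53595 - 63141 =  -9546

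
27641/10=27641/10 =2764.10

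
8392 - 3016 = 5376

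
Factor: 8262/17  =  486  =  2^1*3^5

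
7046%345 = 146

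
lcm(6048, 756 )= 6048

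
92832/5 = 92832/5 = 18566.40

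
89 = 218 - 129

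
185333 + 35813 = 221146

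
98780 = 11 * 8980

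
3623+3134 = 6757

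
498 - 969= - 471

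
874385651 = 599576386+274809265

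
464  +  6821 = 7285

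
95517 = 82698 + 12819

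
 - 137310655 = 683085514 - 820396169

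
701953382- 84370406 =617582976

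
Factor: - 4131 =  - 3^5*17^1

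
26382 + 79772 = 106154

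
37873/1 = 37873 = 37873.00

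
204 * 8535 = 1741140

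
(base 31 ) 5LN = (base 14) 1dd5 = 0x1567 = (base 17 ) 11g5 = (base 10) 5479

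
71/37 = 1 + 34/37 = 1.92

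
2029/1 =2029 =2029.00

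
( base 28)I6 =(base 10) 510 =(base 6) 2210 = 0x1fe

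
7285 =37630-30345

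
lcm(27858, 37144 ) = 111432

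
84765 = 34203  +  50562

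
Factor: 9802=2^1*13^2*29^1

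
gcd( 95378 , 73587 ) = 1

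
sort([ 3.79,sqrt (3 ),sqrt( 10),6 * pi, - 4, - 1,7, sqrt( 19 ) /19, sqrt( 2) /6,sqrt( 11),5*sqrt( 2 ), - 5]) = [  -  5, - 4, - 1,sqrt( 19)/19, sqrt( 2 )/6,sqrt(3), sqrt( 10), sqrt ( 11),3.79 , 7,5 * sqrt(2 ),6 * pi]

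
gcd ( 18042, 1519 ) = 31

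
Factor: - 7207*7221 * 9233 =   -  3^1*7^1*29^1*83^1*1319^1*7207^1 = -480501450051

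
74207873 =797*93109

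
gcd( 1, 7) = 1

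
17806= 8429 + 9377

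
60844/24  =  15211/6=2535.17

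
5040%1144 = 464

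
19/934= 19/934 = 0.02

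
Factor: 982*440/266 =216040/133 = 2^3*5^1*7^( - 1)*11^1*19^ ( - 1 )*491^1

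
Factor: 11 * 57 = 3^1*11^1*19^1 = 627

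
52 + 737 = 789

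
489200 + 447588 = 936788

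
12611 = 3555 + 9056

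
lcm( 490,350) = 2450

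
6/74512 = 3/37256 = 0.00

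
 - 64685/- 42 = 64685/42 = 1540.12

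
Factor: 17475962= 2^1*7^1*127^1*9829^1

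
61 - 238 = - 177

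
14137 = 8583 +5554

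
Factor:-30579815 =-5^1*7^1 * 873709^1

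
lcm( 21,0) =0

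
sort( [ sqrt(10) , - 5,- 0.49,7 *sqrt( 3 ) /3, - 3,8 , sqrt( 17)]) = [ - 5, - 3, - 0.49 , sqrt ( 10 ), 7 * sqrt( 3 ) /3, sqrt(17),8]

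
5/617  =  5/617 = 0.01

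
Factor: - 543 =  - 3^1 *181^1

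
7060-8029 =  - 969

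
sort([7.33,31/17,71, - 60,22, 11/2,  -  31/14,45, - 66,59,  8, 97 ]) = [-66, - 60,  -  31/14,31/17,11/2, 7.33,8,22,45,59,71, 97 ]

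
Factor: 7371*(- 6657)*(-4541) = 3^5*7^2*13^1*19^1 * 239^1*317^1 = 222821180127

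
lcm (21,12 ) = 84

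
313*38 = 11894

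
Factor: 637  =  7^2*13^1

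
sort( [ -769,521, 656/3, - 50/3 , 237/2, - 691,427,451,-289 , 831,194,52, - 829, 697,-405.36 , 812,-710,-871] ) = [-871 , -829 , - 769,-710, - 691, - 405.36,-289, - 50/3 , 52,237/2 , 194, 656/3,427, 451,521,697,812,  831]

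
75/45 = 1 + 2/3 = 1.67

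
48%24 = 0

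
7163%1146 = 287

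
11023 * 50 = 551150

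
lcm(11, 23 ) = 253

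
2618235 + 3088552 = 5706787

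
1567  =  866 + 701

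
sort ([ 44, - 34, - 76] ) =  [ - 76, - 34,  44]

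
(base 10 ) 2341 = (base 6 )14501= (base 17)81C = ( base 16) 925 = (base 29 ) 2ml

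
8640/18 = 480 = 480.00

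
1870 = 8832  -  6962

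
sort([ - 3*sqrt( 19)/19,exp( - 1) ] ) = [ - 3*sqrt( 19 ) /19 , exp( -1)]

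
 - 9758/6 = -1627 + 2/3= - 1626.33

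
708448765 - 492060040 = 216388725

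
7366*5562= 40969692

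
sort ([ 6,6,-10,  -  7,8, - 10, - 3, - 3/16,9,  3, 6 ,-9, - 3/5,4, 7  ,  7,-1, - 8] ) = [ - 10, - 10, - 9,-8, - 7,-3,-1, - 3/5, - 3/16,3,4, 6, 6,6, 7,7, 8, 9]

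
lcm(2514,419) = 2514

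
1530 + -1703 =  - 173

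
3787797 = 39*97123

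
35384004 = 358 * 98838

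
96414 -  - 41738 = 138152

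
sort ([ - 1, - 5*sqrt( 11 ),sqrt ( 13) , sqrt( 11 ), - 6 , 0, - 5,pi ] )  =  [ - 5*sqrt(11),- 6, - 5 , - 1,0,pi,sqrt( 11), sqrt(13)]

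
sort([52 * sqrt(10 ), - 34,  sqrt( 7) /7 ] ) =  [ - 34, sqrt(7)/7,52*sqrt (10)]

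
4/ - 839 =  - 4/839 = - 0.00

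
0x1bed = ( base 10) 7149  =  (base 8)15755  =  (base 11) 540A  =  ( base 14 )2869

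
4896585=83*58995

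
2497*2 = 4994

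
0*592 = 0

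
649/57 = 649/57 = 11.39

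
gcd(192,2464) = 32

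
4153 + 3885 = 8038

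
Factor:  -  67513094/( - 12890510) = 33756547/6445255 = 5^( - 1) * 11^1*641^( - 1)*2011^( - 1 )*3068777^1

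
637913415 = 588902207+49011208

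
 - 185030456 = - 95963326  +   - 89067130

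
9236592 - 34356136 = -25119544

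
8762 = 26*337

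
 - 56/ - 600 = 7/75 = 0.09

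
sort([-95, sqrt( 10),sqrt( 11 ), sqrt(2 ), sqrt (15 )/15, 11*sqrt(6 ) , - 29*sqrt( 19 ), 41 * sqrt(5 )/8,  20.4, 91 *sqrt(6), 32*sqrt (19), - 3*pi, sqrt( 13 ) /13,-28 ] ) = [ - 29*sqrt(19 ), - 95, - 28 ,-3  *pi,sqrt( 15 )/15, sqrt( 13 ) /13, sqrt(2), sqrt( 10),sqrt(11 ), 41*sqrt( 5 )/8, 20.4, 11* sqrt( 6 ),32*sqrt( 19), 91*sqrt( 6) ]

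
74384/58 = 1282 + 14/29=1282.48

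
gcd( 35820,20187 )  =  9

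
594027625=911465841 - 317438216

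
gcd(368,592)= 16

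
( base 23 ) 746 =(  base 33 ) 3G6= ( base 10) 3801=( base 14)1557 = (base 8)7331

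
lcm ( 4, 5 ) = 20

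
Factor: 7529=7529^1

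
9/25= 9/25 = 0.36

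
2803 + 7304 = 10107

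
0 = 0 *39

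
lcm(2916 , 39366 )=78732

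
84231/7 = 12033 = 12033.00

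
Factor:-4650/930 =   -  5^1 = -5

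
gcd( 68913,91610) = 1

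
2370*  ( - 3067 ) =- 7268790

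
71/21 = 71/21 =3.38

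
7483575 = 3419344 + 4064231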